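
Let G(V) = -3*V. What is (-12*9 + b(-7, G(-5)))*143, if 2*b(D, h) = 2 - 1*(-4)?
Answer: -15015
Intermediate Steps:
b(D, h) = 3 (b(D, h) = (2 - 1*(-4))/2 = (2 + 4)/2 = (1/2)*6 = 3)
(-12*9 + b(-7, G(-5)))*143 = (-12*9 + 3)*143 = (-108 + 3)*143 = -105*143 = -15015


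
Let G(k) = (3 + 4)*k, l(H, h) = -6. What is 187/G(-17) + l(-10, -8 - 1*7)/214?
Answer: -1198/749 ≈ -1.5995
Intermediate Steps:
G(k) = 7*k
187/G(-17) + l(-10, -8 - 1*7)/214 = 187/((7*(-17))) - 6/214 = 187/(-119) - 6*1/214 = 187*(-1/119) - 3/107 = -11/7 - 3/107 = -1198/749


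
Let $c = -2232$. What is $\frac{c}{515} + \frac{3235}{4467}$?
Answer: $- \frac{8304319}{2300505} \approx -3.6098$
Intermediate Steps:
$\frac{c}{515} + \frac{3235}{4467} = - \frac{2232}{515} + \frac{3235}{4467} = - \frac{8304319}{2300505}$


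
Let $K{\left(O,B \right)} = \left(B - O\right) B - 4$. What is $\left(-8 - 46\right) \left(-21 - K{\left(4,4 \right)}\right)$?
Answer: $918$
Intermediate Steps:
$K{\left(O,B \right)} = -4 + B \left(B - O\right)$ ($K{\left(O,B \right)} = B \left(B - O\right) - 4 = -4 + B \left(B - O\right)$)
$\left(-8 - 46\right) \left(-21 - K{\left(4,4 \right)}\right) = \left(-8 - 46\right) \left(-21 - \left(-4 + 4^{2} - 4 \cdot 4\right)\right) = - 54 \left(-21 - \left(-4 + 16 - 16\right)\right) = - 54 \left(-21 - -4\right) = - 54 \left(-21 + 4\right) = \left(-54\right) \left(-17\right) = 918$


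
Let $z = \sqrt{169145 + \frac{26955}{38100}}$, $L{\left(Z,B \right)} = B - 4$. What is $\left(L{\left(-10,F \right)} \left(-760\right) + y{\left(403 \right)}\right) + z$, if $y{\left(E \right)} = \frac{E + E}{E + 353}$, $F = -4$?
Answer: $\frac{2298643}{378} + \frac{\sqrt{272815111595}}{1270} \approx 6492.3$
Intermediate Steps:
$L{\left(Z,B \right)} = -4 + B$
$y{\left(E \right)} = \frac{2 E}{353 + E}$
$z = \frac{\sqrt{272815111595}}{1270}$ ($z = \sqrt{169145 + 26955 \cdot \frac{1}{38100}} = \sqrt{169145 + \frac{1797}{2540}} = \sqrt{\frac{429630097}{2540}} = \frac{\sqrt{272815111595}}{1270} \approx 411.27$)
$\left(L{\left(-10,F \right)} \left(-760\right) + y{\left(403 \right)}\right) + z = \left(\left(-4 - 4\right) \left(-760\right) + 2 \cdot 403 \frac{1}{353 + 403}\right) + \frac{\sqrt{272815111595}}{1270} = \left(\left(-8\right) \left(-760\right) + 2 \cdot 403 \cdot \frac{1}{756}\right) + \frac{\sqrt{272815111595}}{1270} = \left(6080 + 2 \cdot 403 \cdot \frac{1}{756}\right) + \frac{\sqrt{272815111595}}{1270} = \left(6080 + \frac{403}{378}\right) + \frac{\sqrt{272815111595}}{1270} = \frac{2298643}{378} + \frac{\sqrt{272815111595}}{1270}$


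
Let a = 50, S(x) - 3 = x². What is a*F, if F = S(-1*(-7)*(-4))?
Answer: 39350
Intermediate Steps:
S(x) = 3 + x²
F = 787 (F = 3 + (-1*(-7)*(-4))² = 3 + (7*(-4))² = 3 + (-28)² = 3 + 784 = 787)
a*F = 50*787 = 39350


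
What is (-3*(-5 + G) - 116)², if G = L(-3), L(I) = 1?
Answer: 10816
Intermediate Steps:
G = 1
(-3*(-5 + G) - 116)² = (-3*(-5 + 1) - 116)² = (-3*(-4) - 116)² = (12 - 116)² = (-104)² = 10816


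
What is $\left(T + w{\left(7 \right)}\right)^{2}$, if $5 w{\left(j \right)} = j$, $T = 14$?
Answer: $\frac{5929}{25} \approx 237.16$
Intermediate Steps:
$w{\left(j \right)} = \frac{j}{5}$
$\left(T + w{\left(7 \right)}\right)^{2} = \left(14 + \frac{1}{5} \cdot 7\right)^{2} = \left(14 + \frac{7}{5}\right)^{2} = \left(\frac{77}{5}\right)^{2} = \frac{5929}{25}$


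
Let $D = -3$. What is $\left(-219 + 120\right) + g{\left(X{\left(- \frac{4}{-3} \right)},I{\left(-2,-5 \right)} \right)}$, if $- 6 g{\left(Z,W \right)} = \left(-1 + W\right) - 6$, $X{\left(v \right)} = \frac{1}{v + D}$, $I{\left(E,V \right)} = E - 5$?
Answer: $- \frac{290}{3} \approx -96.667$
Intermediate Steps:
$I{\left(E,V \right)} = -5 + E$
$X{\left(v \right)} = \frac{1}{-3 + v}$ ($X{\left(v \right)} = \frac{1}{v - 3} = \frac{1}{-3 + v}$)
$g{\left(Z,W \right)} = \frac{7}{6} - \frac{W}{6}$ ($g{\left(Z,W \right)} = - \frac{\left(-1 + W\right) - 6}{6} = - \frac{-7 + W}{6} = \frac{7}{6} - \frac{W}{6}$)
$\left(-219 + 120\right) + g{\left(X{\left(- \frac{4}{-3} \right)},I{\left(-2,-5 \right)} \right)} = \left(-219 + 120\right) + \left(\frac{7}{6} - \frac{-5 - 2}{6}\right) = -99 + \left(\frac{7}{6} - - \frac{7}{6}\right) = -99 + \left(\frac{7}{6} + \frac{7}{6}\right) = -99 + \frac{7}{3} = - \frac{290}{3}$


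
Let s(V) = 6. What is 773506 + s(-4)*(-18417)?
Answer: 663004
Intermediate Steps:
773506 + s(-4)*(-18417) = 773506 + 6*(-18417) = 773506 - 110502 = 663004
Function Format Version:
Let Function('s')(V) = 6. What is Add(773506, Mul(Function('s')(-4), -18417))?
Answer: 663004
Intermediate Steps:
Add(773506, Mul(Function('s')(-4), -18417)) = Add(773506, Mul(6, -18417)) = Add(773506, -110502) = 663004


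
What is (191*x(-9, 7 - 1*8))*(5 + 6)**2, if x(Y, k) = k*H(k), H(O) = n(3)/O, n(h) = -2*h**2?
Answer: -415998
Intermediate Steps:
H(O) = -18/O (H(O) = (-2*3**2)/O = (-2*9)/O = -18/O)
x(Y, k) = -18 (x(Y, k) = k*(-18/k) = -18)
(191*x(-9, 7 - 1*8))*(5 + 6)**2 = (191*(-18))*(5 + 6)**2 = -3438*11**2 = -3438*121 = -415998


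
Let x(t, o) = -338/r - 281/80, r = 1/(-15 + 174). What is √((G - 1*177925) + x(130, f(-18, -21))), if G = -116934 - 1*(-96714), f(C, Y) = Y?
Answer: I*√100756205/20 ≈ 501.89*I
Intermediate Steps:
r = 1/159 ≈ 0.0062893
G = -20220 (G = -116934 + 96714 = -20220)
x(t, o) = -4299641/80 (x(t, o) = -338/1/159 - 281/80 = -338*159 - 281*1/80 = -53742 - 281/80 = -4299641/80)
√((G - 1*177925) + x(130, f(-18, -21))) = √((-20220 - 1*177925) - 4299641/80) = √((-20220 - 177925) - 4299641/80) = √(-198145 - 4299641/80) = √(-20151241/80) = I*√100756205/20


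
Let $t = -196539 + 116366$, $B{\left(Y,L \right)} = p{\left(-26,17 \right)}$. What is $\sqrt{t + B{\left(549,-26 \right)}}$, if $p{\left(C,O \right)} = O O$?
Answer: $6 i \sqrt{2219} \approx 282.64 i$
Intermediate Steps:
$p{\left(C,O \right)} = O^{2}$
$B{\left(Y,L \right)} = 289$ ($B{\left(Y,L \right)} = 17^{2} = 289$)
$t = -80173$
$\sqrt{t + B{\left(549,-26 \right)}} = \sqrt{-80173 + 289} = \sqrt{-79884} = 6 i \sqrt{2219}$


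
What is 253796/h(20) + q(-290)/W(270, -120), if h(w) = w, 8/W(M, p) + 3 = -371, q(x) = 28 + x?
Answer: 249383/10 ≈ 24938.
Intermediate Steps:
W(M, p) = -4/187 (W(M, p) = 8/(-3 - 371) = 8/(-374) = 8*(-1/374) = -4/187)
253796/h(20) + q(-290)/W(270, -120) = 253796/20 + (28 - 290)/(-4/187) = 253796*(1/20) - 262*(-187/4) = 63449/5 + 24497/2 = 249383/10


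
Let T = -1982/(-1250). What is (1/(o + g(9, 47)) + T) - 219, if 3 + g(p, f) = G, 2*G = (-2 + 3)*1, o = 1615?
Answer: -17528986/80625 ≈ -217.41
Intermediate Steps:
T = 991/625 (T = -1982*(-1/1250) = 991/625 ≈ 1.5856)
G = ½ (G = ((-2 + 3)*1)/2 = (1*1)/2 = (½)*1 = ½ ≈ 0.50000)
g(p, f) = -5/2 (g(p, f) = -3 + ½ = -5/2)
(1/(o + g(9, 47)) + T) - 219 = (1/(1615 - 5/2) + 991/625) - 219 = (1/(3225/2) + 991/625) - 219 = (2/3225 + 991/625) - 219 = 127889/80625 - 219 = -17528986/80625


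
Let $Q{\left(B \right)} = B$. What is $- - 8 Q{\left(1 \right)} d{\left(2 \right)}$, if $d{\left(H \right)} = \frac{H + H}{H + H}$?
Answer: $8$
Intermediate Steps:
$d{\left(H \right)} = 1$ ($d{\left(H \right)} = \frac{2 H}{2 H} = 2 H \frac{1}{2 H} = 1$)
$- - 8 Q{\left(1 \right)} d{\left(2 \right)} = - \left(-8\right) 1 \cdot 1 = - \left(-8\right) 1 = \left(-1\right) \left(-8\right) = 8$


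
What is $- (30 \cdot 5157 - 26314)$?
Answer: $-128396$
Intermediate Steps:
$- (30 \cdot 5157 - 26314) = - (154710 - 26314) = \left(-1\right) 128396 = -128396$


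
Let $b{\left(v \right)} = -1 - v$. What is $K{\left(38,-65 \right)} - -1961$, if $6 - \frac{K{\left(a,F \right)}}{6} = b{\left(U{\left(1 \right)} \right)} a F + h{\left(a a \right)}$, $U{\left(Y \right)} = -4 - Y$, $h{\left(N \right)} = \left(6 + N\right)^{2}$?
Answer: $-12553723$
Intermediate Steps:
$K{\left(a,F \right)} = 36 - 6 \left(6 + a^{2}\right)^{2} - 24 F a$ ($K{\left(a,F \right)} = 36 - 6 \left(\left(-1 - \left(-4 - 1\right)\right) a F + \left(6 + a a\right)^{2}\right) = 36 - 6 \left(\left(-1 - \left(-4 - 1\right)\right) a F + \left(6 + a^{2}\right)^{2}\right) = 36 - 6 \left(\left(-1 - -5\right) a F + \left(6 + a^{2}\right)^{2}\right) = 36 - 6 \left(\left(-1 + 5\right) a F + \left(6 + a^{2}\right)^{2}\right) = 36 - 6 \left(4 a F + \left(6 + a^{2}\right)^{2}\right) = 36 - 6 \left(4 F a + \left(6 + a^{2}\right)^{2}\right) = 36 - 6 \left(\left(6 + a^{2}\right)^{2} + 4 F a\right) = 36 - \left(6 \left(6 + a^{2}\right)^{2} + 24 F a\right) = 36 - 6 \left(6 + a^{2}\right)^{2} - 24 F a$)
$K{\left(38,-65 \right)} - -1961 = \left(36 - 6 \left(6 + 38^{2}\right)^{2} - \left(-1560\right) 38\right) - -1961 = \left(36 - 6 \left(6 + 1444\right)^{2} + 59280\right) + 1961 = \left(36 - 6 \cdot 1450^{2} + 59280\right) + 1961 = \left(36 - 12615000 + 59280\right) + 1961 = -12555684 + 1961 = -12553723$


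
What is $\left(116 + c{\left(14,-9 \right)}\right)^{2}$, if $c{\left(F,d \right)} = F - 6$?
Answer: $15376$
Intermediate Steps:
$c{\left(F,d \right)} = -6 + F$
$\left(116 + c{\left(14,-9 \right)}\right)^{2} = \left(116 + \left(-6 + 14\right)\right)^{2} = \left(116 + 8\right)^{2} = 124^{2} = 15376$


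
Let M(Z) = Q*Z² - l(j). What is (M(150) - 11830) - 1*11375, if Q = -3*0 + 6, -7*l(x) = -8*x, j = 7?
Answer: 111787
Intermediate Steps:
l(x) = 8*x/7 (l(x) = -(-8)*x/7 = 8*x/7)
Q = 6 (Q = 0 + 6 = 6)
M(Z) = -8 + 6*Z² (M(Z) = 6*Z² - 8*7/7 = 6*Z² - 1*8 = 6*Z² - 8 = -8 + 6*Z²)
(M(150) - 11830) - 1*11375 = ((-8 + 6*150²) - 11830) - 1*11375 = ((-8 + 6*22500) - 11830) - 11375 = ((-8 + 135000) - 11830) - 11375 = (134992 - 11830) - 11375 = 123162 - 11375 = 111787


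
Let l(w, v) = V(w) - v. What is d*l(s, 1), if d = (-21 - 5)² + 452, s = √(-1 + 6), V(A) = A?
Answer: -1128 + 1128*√5 ≈ 1394.3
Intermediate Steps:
s = √5 ≈ 2.2361
d = 1128 (d = (-26)² + 452 = 676 + 452 = 1128)
l(w, v) = w - v
d*l(s, 1) = 1128*(√5 - 1*1) = 1128*(√5 - 1) = 1128*(-1 + √5) = -1128 + 1128*√5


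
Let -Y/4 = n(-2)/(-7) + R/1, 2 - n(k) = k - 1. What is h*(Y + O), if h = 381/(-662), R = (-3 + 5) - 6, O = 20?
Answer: -51816/2317 ≈ -22.363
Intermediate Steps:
R = -4 (R = 2 - 6 = -4)
n(k) = 3 - k (n(k) = 2 - (k - 1) = 2 - (-1 + k) = 2 + (1 - k) = 3 - k)
h = -381/662 (h = 381*(-1/662) = -381/662 ≈ -0.57553)
Y = 132/7 (Y = -4*((3 - 1*(-2))/(-7) - 4/1) = -4*((3 + 2)*(-1/7) - 4*1) = -4*(5*(-1/7) - 4) = -4*(-5/7 - 4) = -4*(-33/7) = 132/7 ≈ 18.857)
h*(Y + O) = -381*(132/7 + 20)/662 = -381/662*272/7 = -51816/2317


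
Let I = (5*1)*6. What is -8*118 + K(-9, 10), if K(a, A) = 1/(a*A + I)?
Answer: -56641/60 ≈ -944.02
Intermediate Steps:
I = 30 (I = 5*6 = 30)
K(a, A) = 1/(30 + A*a) (K(a, A) = 1/(a*A + 30) = 1/(A*a + 30) = 1/(30 + A*a))
-8*118 + K(-9, 10) = -8*118 + 1/(30 + 10*(-9)) = -944 + 1/(30 - 90) = -944 + 1/(-60) = -944 - 1/60 = -56641/60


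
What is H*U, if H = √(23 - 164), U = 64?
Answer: 64*I*√141 ≈ 759.96*I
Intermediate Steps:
H = I*√141 (H = √(-141) = I*√141 ≈ 11.874*I)
H*U = (I*√141)*64 = 64*I*√141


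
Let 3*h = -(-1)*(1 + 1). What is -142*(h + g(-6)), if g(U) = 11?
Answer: -4970/3 ≈ -1656.7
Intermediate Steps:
h = ⅔ (h = (-(-1)*(1 + 1))/3 = (-(-1)*2)/3 = (-1*(-2))/3 = (⅓)*2 = ⅔ ≈ 0.66667)
-142*(h + g(-6)) = -142*(⅔ + 11) = -142*35/3 = -4970/3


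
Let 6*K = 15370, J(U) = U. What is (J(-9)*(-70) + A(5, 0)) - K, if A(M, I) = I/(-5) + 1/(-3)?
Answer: -1932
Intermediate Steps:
A(M, I) = -⅓ - I/5 (A(M, I) = I*(-⅕) + 1*(-⅓) = -I/5 - ⅓ = -⅓ - I/5)
K = 7685/3 (K = (⅙)*15370 = 7685/3 ≈ 2561.7)
(J(-9)*(-70) + A(5, 0)) - K = (-9*(-70) + (-⅓ - ⅕*0)) - 1*7685/3 = (630 + (-⅓ + 0)) - 7685/3 = (630 - ⅓) - 7685/3 = 1889/3 - 7685/3 = -1932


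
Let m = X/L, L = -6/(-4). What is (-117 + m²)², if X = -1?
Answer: 1100401/81 ≈ 13585.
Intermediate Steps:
L = 3/2 (L = -6*(-¼) = 3/2 ≈ 1.5000)
m = -⅔ (m = -1/3/2 = -1*⅔ = -⅔ ≈ -0.66667)
(-117 + m²)² = (-117 + (-⅔)²)² = (-117 + 4/9)² = (-1049/9)² = 1100401/81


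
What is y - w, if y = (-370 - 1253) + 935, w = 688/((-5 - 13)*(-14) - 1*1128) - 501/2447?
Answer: -368163781/535893 ≈ -687.01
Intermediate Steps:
w = -530603/535893 (w = 688/(-18*(-14) - 1128) - 501*1/2447 = 688/(252 - 1128) - 501/2447 = 688/(-876) - 501/2447 = 688*(-1/876) - 501/2447 = -172/219 - 501/2447 = -530603/535893 ≈ -0.99013)
y = -688 (y = -1623 + 935 = -688)
y - w = -688 - 1*(-530603/535893) = -688 + 530603/535893 = -368163781/535893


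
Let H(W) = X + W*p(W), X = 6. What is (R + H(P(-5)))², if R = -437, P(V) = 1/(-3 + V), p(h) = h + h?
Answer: 190191681/1024 ≈ 1.8573e+5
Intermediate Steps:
p(h) = 2*h
H(W) = 6 + 2*W² (H(W) = 6 + W*(2*W) = 6 + 2*W²)
(R + H(P(-5)))² = (-437 + (6 + 2*(1/(-3 - 5))²))² = (-437 + (6 + 2*(1/(-8))²))² = (-437 + (6 + 2*(-⅛)²))² = (-437 + (6 + 2*(1/64)))² = (-437 + (6 + 1/32))² = (-437 + 193/32)² = (-13791/32)² = 190191681/1024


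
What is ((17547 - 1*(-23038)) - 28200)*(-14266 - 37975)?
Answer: -647004785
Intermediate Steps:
((17547 - 1*(-23038)) - 28200)*(-14266 - 37975) = ((17547 + 23038) - 28200)*(-52241) = (40585 - 28200)*(-52241) = 12385*(-52241) = -647004785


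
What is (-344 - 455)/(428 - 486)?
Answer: 799/58 ≈ 13.776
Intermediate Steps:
(-344 - 455)/(428 - 486) = -799/(-58) = -799*(-1/58) = 799/58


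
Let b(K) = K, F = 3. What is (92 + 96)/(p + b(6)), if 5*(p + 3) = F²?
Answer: 235/6 ≈ 39.167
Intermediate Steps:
p = -6/5 (p = -3 + (⅕)*3² = -3 + (⅕)*9 = -3 + 9/5 = -6/5 ≈ -1.2000)
(92 + 96)/(p + b(6)) = (92 + 96)/(-6/5 + 6) = 188/(24/5) = (5/24)*188 = 235/6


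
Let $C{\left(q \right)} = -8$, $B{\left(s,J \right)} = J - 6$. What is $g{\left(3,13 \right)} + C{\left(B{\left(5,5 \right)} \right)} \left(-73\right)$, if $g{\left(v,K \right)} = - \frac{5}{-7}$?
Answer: $\frac{4093}{7} \approx 584.71$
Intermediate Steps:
$B{\left(s,J \right)} = -6 + J$ ($B{\left(s,J \right)} = J - 6 = -6 + J$)
$g{\left(v,K \right)} = \frac{5}{7}$ ($g{\left(v,K \right)} = \left(-5\right) \left(- \frac{1}{7}\right) = \frac{5}{7}$)
$g{\left(3,13 \right)} + C{\left(B{\left(5,5 \right)} \right)} \left(-73\right) = \frac{5}{7} - -584 = \frac{5}{7} + 584 = \frac{4093}{7}$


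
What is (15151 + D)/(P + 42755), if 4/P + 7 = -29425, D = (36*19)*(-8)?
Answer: 71218082/314591289 ≈ 0.22638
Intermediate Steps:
D = -5472 (D = 684*(-8) = -5472)
P = -1/7358 (P = 4/(-7 - 29425) = 4/(-29432) = 4*(-1/29432) = -1/7358 ≈ -0.00013591)
(15151 + D)/(P + 42755) = (15151 - 5472)/(-1/7358 + 42755) = 9679/(314591289/7358) = 9679*(7358/314591289) = 71218082/314591289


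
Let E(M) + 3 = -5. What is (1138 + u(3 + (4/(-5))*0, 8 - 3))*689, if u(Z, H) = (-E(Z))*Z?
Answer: 800618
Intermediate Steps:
E(M) = -8 (E(M) = -3 - 5 = -8)
u(Z, H) = 8*Z (u(Z, H) = (-1*(-8))*Z = 8*Z)
(1138 + u(3 + (4/(-5))*0, 8 - 3))*689 = (1138 + 8*(3 + (4/(-5))*0))*689 = (1138 + 8*(3 + (4*(-1/5))*0))*689 = (1138 + 8*(3 - 4/5*0))*689 = (1138 + 8*(3 + 0))*689 = (1138 + 8*3)*689 = (1138 + 24)*689 = 1162*689 = 800618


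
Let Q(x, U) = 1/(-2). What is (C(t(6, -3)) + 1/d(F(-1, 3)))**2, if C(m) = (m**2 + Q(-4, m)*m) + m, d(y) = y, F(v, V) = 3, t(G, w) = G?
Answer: 13924/9 ≈ 1547.1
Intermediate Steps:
Q(x, U) = -1/2
C(m) = m**2 + m/2 (C(m) = (m**2 - m/2) + m = m**2 + m/2)
(C(t(6, -3)) + 1/d(F(-1, 3)))**2 = (6*(1/2 + 6) + 1/3)**2 = (6*(13/2) + 1/3)**2 = (39 + 1/3)**2 = (118/3)**2 = 13924/9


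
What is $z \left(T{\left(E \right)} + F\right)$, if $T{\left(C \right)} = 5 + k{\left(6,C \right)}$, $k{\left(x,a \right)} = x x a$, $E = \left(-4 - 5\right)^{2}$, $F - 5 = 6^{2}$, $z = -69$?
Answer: $-204378$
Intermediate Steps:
$F = 41$ ($F = 5 + 6^{2} = 5 + 36 = 41$)
$E = 81$ ($E = \left(-9\right)^{2} = 81$)
$k{\left(x,a \right)} = a x^{2}$ ($k{\left(x,a \right)} = x^{2} a = a x^{2}$)
$T{\left(C \right)} = 5 + 36 C$ ($T{\left(C \right)} = 5 + C 6^{2} = 5 + C 36 = 5 + 36 C$)
$z \left(T{\left(E \right)} + F\right) = - 69 \left(\left(5 + 36 \cdot 81\right) + 41\right) = - 69 \left(\left(5 + 2916\right) + 41\right) = - 69 \left(2921 + 41\right) = \left(-69\right) 2962 = -204378$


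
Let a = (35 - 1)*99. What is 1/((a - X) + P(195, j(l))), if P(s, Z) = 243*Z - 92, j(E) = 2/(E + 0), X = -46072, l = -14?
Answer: 7/345179 ≈ 2.0279e-5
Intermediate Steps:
j(E) = 2/E
P(s, Z) = -92 + 243*Z
a = 3366 (a = 34*99 = 3366)
1/((a - X) + P(195, j(l))) = 1/((3366 - 1*(-46072)) + (-92 + 243*(2/(-14)))) = 1/((3366 + 46072) + (-92 + 243*(2*(-1/14)))) = 1/(49438 + (-92 + 243*(-1/7))) = 1/(49438 + (-92 - 243/7)) = 1/(49438 - 887/7) = 1/(345179/7) = 7/345179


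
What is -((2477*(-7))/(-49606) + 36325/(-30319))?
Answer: 1276236809/1504004314 ≈ 0.84856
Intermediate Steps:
-((2477*(-7))/(-49606) + 36325/(-30319)) = -(-17339*(-1/49606) + 36325*(-1/30319)) = -(17339/49606 - 36325/30319) = -1*(-1276236809/1504004314) = 1276236809/1504004314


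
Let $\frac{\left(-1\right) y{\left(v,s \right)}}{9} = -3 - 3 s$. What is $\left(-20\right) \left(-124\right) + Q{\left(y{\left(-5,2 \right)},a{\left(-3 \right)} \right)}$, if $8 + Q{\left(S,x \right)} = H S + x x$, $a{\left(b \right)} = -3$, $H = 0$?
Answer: $2481$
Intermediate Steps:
$y{\left(v,s \right)} = 27 + 27 s$ ($y{\left(v,s \right)} = - 9 \left(-3 - 3 s\right) = 27 + 27 s$)
$Q{\left(S,x \right)} = -8 + x^{2}$ ($Q{\left(S,x \right)} = -8 + \left(0 S + x x\right) = -8 + \left(0 + x^{2}\right) = -8 + x^{2}$)
$\left(-20\right) \left(-124\right) + Q{\left(y{\left(-5,2 \right)},a{\left(-3 \right)} \right)} = \left(-20\right) \left(-124\right) - \left(8 - \left(-3\right)^{2}\right) = 2480 + \left(-8 + 9\right) = 2480 + 1 = 2481$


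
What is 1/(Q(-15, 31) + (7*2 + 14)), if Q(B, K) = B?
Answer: 1/13 ≈ 0.076923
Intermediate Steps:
1/(Q(-15, 31) + (7*2 + 14)) = 1/(-15 + (7*2 + 14)) = 1/(-15 + (14 + 14)) = 1/(-15 + 28) = 1/13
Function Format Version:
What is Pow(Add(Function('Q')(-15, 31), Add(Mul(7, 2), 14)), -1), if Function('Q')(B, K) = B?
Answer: Rational(1, 13) ≈ 0.076923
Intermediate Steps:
Pow(Add(Function('Q')(-15, 31), Add(Mul(7, 2), 14)), -1) = Pow(Add(-15, Add(Mul(7, 2), 14)), -1) = Pow(Add(-15, Add(14, 14)), -1) = Pow(Add(-15, 28), -1) = Pow(13, -1) = Rational(1, 13)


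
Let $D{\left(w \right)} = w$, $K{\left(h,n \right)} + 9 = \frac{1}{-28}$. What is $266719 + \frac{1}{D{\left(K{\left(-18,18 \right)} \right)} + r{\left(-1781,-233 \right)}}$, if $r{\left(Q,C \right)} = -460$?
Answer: $\frac{3502820599}{13133} \approx 2.6672 \cdot 10^{5}$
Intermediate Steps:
$K{\left(h,n \right)} = - \frac{253}{28}$ ($K{\left(h,n \right)} = -9 + \frac{1}{-28} = -9 - \frac{1}{28} = - \frac{253}{28}$)
$266719 + \frac{1}{D{\left(K{\left(-18,18 \right)} \right)} + r{\left(-1781,-233 \right)}} = 266719 + \frac{1}{- \frac{253}{28} - 460} = 266719 + \frac{1}{- \frac{13133}{28}} = 266719 - \frac{28}{13133} = \frac{3502820599}{13133}$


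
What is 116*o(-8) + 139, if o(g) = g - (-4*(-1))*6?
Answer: -3573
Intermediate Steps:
o(g) = -24 + g (o(g) = g - 4*6 = g - 1*24 = g - 24 = -24 + g)
116*o(-8) + 139 = 116*(-24 - 8) + 139 = 116*(-32) + 139 = -3712 + 139 = -3573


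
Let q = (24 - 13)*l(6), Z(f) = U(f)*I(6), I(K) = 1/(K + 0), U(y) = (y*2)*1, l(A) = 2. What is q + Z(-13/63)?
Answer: 4145/189 ≈ 21.931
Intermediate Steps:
U(y) = 2*y (U(y) = (2*y)*1 = 2*y)
I(K) = 1/K
Z(f) = f/3 (Z(f) = (2*f)/6 = (2*f)*(⅙) = f/3)
q = 22 (q = (24 - 13)*2 = 11*2 = 22)
q + Z(-13/63) = 22 + (-13/63)/3 = 22 + (-13*1/63)/3 = 22 + (⅓)*(-13/63) = 22 - 13/189 = 4145/189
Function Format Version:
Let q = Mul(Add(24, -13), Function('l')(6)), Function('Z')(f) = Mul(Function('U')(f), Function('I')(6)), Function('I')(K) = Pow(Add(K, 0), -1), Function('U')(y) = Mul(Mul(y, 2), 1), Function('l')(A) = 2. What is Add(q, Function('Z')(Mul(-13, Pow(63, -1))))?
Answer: Rational(4145, 189) ≈ 21.931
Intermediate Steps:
Function('U')(y) = Mul(2, y) (Function('U')(y) = Mul(Mul(2, y), 1) = Mul(2, y))
Function('I')(K) = Pow(K, -1)
Function('Z')(f) = Mul(Rational(1, 3), f) (Function('Z')(f) = Mul(Mul(2, f), Pow(6, -1)) = Mul(Mul(2, f), Rational(1, 6)) = Mul(Rational(1, 3), f))
q = 22 (q = Mul(Add(24, -13), 2) = Mul(11, 2) = 22)
Add(q, Function('Z')(Mul(-13, Pow(63, -1)))) = Add(22, Mul(Rational(1, 3), Mul(-13, Pow(63, -1)))) = Add(22, Mul(Rational(1, 3), Mul(-13, Rational(1, 63)))) = Add(22, Mul(Rational(1, 3), Rational(-13, 63))) = Add(22, Rational(-13, 189)) = Rational(4145, 189)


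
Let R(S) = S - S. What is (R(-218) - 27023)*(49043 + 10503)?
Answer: -1609111558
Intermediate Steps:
R(S) = 0
(R(-218) - 27023)*(49043 + 10503) = (0 - 27023)*(49043 + 10503) = -27023*59546 = -1609111558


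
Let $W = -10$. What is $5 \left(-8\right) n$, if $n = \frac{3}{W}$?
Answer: $12$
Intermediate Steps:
$n = - \frac{3}{10}$ ($n = \frac{3}{-10} = 3 \left(- \frac{1}{10}\right) = - \frac{3}{10} \approx -0.3$)
$5 \left(-8\right) n = 5 \left(-8\right) \left(- \frac{3}{10}\right) = \left(-40\right) \left(- \frac{3}{10}\right) = 12$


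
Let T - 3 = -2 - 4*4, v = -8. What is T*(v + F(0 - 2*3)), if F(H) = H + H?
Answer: 300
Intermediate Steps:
F(H) = 2*H
T = -15 (T = 3 + (-2 - 4*4) = 3 + (-2 - 16) = 3 - 18 = -15)
T*(v + F(0 - 2*3)) = -15*(-8 + 2*(0 - 2*3)) = -15*(-8 + 2*(0 - 6)) = -15*(-8 + 2*(-6)) = -15*(-8 - 12) = -15*(-20) = 300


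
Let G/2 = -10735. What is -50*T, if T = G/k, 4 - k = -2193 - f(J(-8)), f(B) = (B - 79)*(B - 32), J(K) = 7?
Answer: 1073500/3997 ≈ 268.58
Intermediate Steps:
f(B) = (-79 + B)*(-32 + B)
k = 3997 (k = 4 - (-2193 - (2528 + 7² - 111*7)) = 4 - (-2193 - (2528 + 49 - 777)) = 4 - (-2193 - 1*1800) = 4 - (-2193 - 1800) = 4 - 1*(-3993) = 4 + 3993 = 3997)
G = -21470 (G = 2*(-10735) = -21470)
T = -21470/3997 ≈ -5.3715
-50*T = -50*(-21470/3997) = 1073500/3997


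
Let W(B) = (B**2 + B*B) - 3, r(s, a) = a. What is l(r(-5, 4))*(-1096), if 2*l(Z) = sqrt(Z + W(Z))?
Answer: -548*sqrt(33) ≈ -3148.0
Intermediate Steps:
W(B) = -3 + 2*B**2 (W(B) = (B**2 + B**2) - 3 = 2*B**2 - 3 = -3 + 2*B**2)
l(Z) = sqrt(-3 + Z + 2*Z**2)/2 (l(Z) = sqrt(Z + (-3 + 2*Z**2))/2 = sqrt(-3 + Z + 2*Z**2)/2)
l(r(-5, 4))*(-1096) = (sqrt(-3 + 4 + 2*4**2)/2)*(-1096) = (sqrt(-3 + 4 + 2*16)/2)*(-1096) = (sqrt(-3 + 4 + 32)/2)*(-1096) = (sqrt(33)/2)*(-1096) = -548*sqrt(33)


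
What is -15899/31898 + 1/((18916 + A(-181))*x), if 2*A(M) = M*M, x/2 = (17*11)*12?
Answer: -1259285780105/2526492126708 ≈ -0.49843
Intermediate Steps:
x = 4488 (x = 2*((17*11)*12) = 2*(187*12) = 2*2244 = 4488)
A(M) = M²/2 (A(M) = (M*M)/2 = M²/2)
-15899/31898 + 1/((18916 + A(-181))*x) = -15899/31898 + 1/((18916 + (½)*(-181)²)*4488) = -15899*1/31898 + (1/4488)/(18916 + (½)*32761) = -15899/31898 + (1/4488)/(18916 + 32761/2) = -15899/31898 + (1/4488)/(70593/2) = -15899/31898 + (2/70593)*(1/4488) = -15899/31898 + 1/158410692 = -1259285780105/2526492126708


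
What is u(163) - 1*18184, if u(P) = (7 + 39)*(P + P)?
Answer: -3188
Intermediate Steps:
u(P) = 92*P (u(P) = 46*(2*P) = 92*P)
u(163) - 1*18184 = 92*163 - 1*18184 = 14996 - 18184 = -3188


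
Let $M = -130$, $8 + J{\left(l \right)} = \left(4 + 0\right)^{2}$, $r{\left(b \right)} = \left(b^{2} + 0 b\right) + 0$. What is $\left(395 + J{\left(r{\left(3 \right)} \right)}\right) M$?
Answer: $-52390$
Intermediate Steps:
$r{\left(b \right)} = b^{2}$ ($r{\left(b \right)} = \left(b^{2} + 0\right) + 0 = b^{2} + 0 = b^{2}$)
$J{\left(l \right)} = 8$ ($J{\left(l \right)} = -8 + \left(4 + 0\right)^{2} = -8 + 4^{2} = -8 + 16 = 8$)
$\left(395 + J{\left(r{\left(3 \right)} \right)}\right) M = \left(395 + 8\right) \left(-130\right) = 403 \left(-130\right) = -52390$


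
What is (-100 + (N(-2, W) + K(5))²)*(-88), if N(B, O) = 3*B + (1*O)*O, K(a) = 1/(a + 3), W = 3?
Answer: 63525/8 ≈ 7940.6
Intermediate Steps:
K(a) = 1/(3 + a)
N(B, O) = O² + 3*B (N(B, O) = 3*B + O*O = 3*B + O² = O² + 3*B)
(-100 + (N(-2, W) + K(5))²)*(-88) = (-100 + ((3² + 3*(-2)) + 1/(3 + 5))²)*(-88) = (-100 + ((9 - 6) + 1/8)²)*(-88) = (-100 + (3 + ⅛)²)*(-88) = (-100 + (25/8)²)*(-88) = (-100 + 625/64)*(-88) = -5775/64*(-88) = 63525/8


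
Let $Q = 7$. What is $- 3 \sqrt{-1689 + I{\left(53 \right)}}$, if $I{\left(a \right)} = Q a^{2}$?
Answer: $- 3 \sqrt{17974} \approx -402.2$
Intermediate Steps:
$I{\left(a \right)} = 7 a^{2}$
$- 3 \sqrt{-1689 + I{\left(53 \right)}} = - 3 \sqrt{-1689 + 7 \cdot 53^{2}} = - 3 \sqrt{-1689 + 7 \cdot 2809} = - 3 \sqrt{-1689 + 19663} = - 3 \sqrt{17974}$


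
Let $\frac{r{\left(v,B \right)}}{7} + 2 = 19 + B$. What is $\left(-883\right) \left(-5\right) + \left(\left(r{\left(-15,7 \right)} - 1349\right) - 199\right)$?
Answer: $3035$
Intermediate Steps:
$r{\left(v,B \right)} = 119 + 7 B$ ($r{\left(v,B \right)} = -14 + 7 \left(19 + B\right) = -14 + \left(133 + 7 B\right) = 119 + 7 B$)
$\left(-883\right) \left(-5\right) + \left(\left(r{\left(-15,7 \right)} - 1349\right) - 199\right) = \left(-883\right) \left(-5\right) + \left(\left(\left(119 + 7 \cdot 7\right) - 1349\right) - 199\right) = 4415 + \left(\left(\left(119 + 49\right) - 1349\right) - 199\right) = 4415 + \left(\left(168 - 1349\right) - 199\right) = 4415 - 1380 = 3035$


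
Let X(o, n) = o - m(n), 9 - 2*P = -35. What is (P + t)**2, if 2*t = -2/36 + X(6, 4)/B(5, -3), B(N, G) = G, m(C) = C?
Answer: 606841/1296 ≈ 468.24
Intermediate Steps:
P = 22 (P = 9/2 - 1/2*(-35) = 9/2 + 35/2 = 22)
X(o, n) = o - n
t = -13/36 (t = (-2/36 + (6 - 1*4)/(-3))/2 = (-2*1/36 + (6 - 4)*(-1/3))/2 = (-1/18 + 2*(-1/3))/2 = (-1/18 - 2/3)/2 = (1/2)*(-13/18) = -13/36 ≈ -0.36111)
(P + t)**2 = (22 - 13/36)**2 = (779/36)**2 = 606841/1296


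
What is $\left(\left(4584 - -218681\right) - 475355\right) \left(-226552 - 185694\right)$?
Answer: $103923094140$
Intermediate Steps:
$\left(\left(4584 - -218681\right) - 475355\right) \left(-226552 - 185694\right) = \left(\left(4584 + 218681\right) - 475355\right) \left(-412246\right) = \left(223265 - 475355\right) \left(-412246\right) = \left(-252090\right) \left(-412246\right) = 103923094140$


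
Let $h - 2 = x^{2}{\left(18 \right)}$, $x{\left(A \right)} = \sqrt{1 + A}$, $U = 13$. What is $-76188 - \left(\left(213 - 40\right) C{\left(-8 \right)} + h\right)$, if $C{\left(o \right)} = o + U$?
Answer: $-77074$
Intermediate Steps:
$C{\left(o \right)} = 13 + o$ ($C{\left(o \right)} = o + 13 = 13 + o$)
$h = 21$ ($h = 2 + \left(\sqrt{1 + 18}\right)^{2} = 2 + \left(\sqrt{19}\right)^{2} = 2 + 19 = 21$)
$-76188 - \left(\left(213 - 40\right) C{\left(-8 \right)} + h\right) = -76188 - \left(\left(213 - 40\right) \left(13 - 8\right) + 21\right) = -76188 - \left(173 \cdot 5 + 21\right) = -76188 - \left(865 + 21\right) = -76188 - 886 = -77074$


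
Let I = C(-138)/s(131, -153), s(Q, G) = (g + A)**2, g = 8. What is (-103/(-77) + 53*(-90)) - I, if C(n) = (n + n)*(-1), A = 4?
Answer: -4408015/924 ≈ -4770.6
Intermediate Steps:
C(n) = -2*n (C(n) = (2*n)*(-1) = -2*n)
s(Q, G) = 144 (s(Q, G) = (8 + 4)**2 = 12**2 = 144)
I = 23/12 (I = -2*(-138)/144 = 276*(1/144) = 23/12 ≈ 1.9167)
(-103/(-77) + 53*(-90)) - I = (-103/(-77) + 53*(-90)) - 1*23/12 = (-103*(-1/77) - 4770) - 23/12 = (103/77 - 4770) - 23/12 = -367187/77 - 23/12 = -4408015/924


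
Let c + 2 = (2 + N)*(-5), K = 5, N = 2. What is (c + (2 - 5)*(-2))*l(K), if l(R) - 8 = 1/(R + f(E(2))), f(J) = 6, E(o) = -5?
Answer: -1424/11 ≈ -129.45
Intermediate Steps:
l(R) = 8 + 1/(6 + R) (l(R) = 8 + 1/(R + 6) = 8 + 1/(6 + R))
c = -22 (c = -2 + (2 + 2)*(-5) = -2 + 4*(-5) = -2 - 20 = -22)
(c + (2 - 5)*(-2))*l(K) = (-22 + (2 - 5)*(-2))*((49 + 8*5)/(6 + 5)) = (-22 - 3*(-2))*((49 + 40)/11) = (-22 + 6)*((1/11)*89) = -16*89/11 = -1424/11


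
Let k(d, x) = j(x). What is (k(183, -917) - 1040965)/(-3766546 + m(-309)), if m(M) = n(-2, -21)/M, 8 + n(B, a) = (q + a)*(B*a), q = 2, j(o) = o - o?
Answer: 321658185/1163861908 ≈ 0.27637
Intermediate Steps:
j(o) = 0
k(d, x) = 0
n(B, a) = -8 + B*a*(2 + a) (n(B, a) = -8 + (2 + a)*(B*a) = -8 + B*a*(2 + a))
m(M) = -806/M (m(M) = (-8 - 2*(-21)² + 2*(-2)*(-21))/M = (-8 - 2*441 + 84)/M = (-8 - 882 + 84)/M = -806/M)
(k(183, -917) - 1040965)/(-3766546 + m(-309)) = (0 - 1040965)/(-3766546 - 806/(-309)) = -1040965/(-3766546 - 806*(-1/309)) = -1040965/(-3766546 + 806/309) = -1040965/(-1163861908/309) = -1040965*(-309/1163861908) = 321658185/1163861908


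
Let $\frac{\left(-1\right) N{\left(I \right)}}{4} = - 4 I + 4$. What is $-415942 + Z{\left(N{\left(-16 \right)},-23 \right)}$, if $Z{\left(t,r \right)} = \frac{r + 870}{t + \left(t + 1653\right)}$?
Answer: $- \frac{461278831}{1109} \approx -4.1594 \cdot 10^{5}$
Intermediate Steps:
$N{\left(I \right)} = -16 + 16 I$ ($N{\left(I \right)} = - 4 \left(- 4 I + 4\right) = - 4 \left(4 - 4 I\right) = -16 + 16 I$)
$Z{\left(t,r \right)} = \frac{870 + r}{1653 + 2 t}$ ($Z{\left(t,r \right)} = \frac{870 + r}{t + \left(1653 + t\right)} = \frac{870 + r}{1653 + 2 t}$)
$-415942 + Z{\left(N{\left(-16 \right)},-23 \right)} = -415942 + \frac{870 - 23}{1653 + 2 \left(-16 + 16 \left(-16\right)\right)} = -415942 + \frac{1}{1653 + 2 \left(-16 - 256\right)} 847 = -415942 + \frac{1}{1653 + 2 \left(-272\right)} 847 = -415942 + \frac{1}{1653 - 544} \cdot 847 = -415942 + \frac{1}{1109} \cdot 847 = -415942 + \frac{847}{1109} = - \frac{461278831}{1109}$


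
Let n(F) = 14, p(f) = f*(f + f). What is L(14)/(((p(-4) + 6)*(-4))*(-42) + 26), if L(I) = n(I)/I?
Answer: 1/6410 ≈ 0.00015601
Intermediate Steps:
p(f) = 2*f² (p(f) = f*(2*f) = 2*f²)
L(I) = 14/I
L(14)/(((p(-4) + 6)*(-4))*(-42) + 26) = (14/14)/(((2*(-4)² + 6)*(-4))*(-42) + 26) = (14*(1/14))/(((2*16 + 6)*(-4))*(-42) + 26) = 1/(((32 + 6)*(-4))*(-42) + 26) = 1/((38*(-4))*(-42) + 26) = 1/(-152*(-42) + 26) = 1/(6384 + 26) = 1/6410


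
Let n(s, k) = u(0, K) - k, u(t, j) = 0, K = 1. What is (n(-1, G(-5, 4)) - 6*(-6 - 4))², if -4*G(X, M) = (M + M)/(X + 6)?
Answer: 3844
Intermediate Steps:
G(X, M) = -M/(2*(6 + X)) (G(X, M) = -(M + M)/(4*(X + 6)) = -2*M/(4*(6 + X)) = -M/(2*(6 + X)))
n(s, k) = -k (n(s, k) = 0 - k = -k)
(n(-1, G(-5, 4)) - 6*(-6 - 4))² = (-(-1)*4/(12 + 2*(-5)) - 6*(-6 - 4))² = (-(-1)*4/(12 - 10) - 6*(-10))² = (-(-1)*4/2 + 60)² = (-1*(-2) + 60)² = (2 + 60)² = 62² = 3844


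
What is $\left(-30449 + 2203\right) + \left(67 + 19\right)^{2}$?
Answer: $-20850$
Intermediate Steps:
$\left(-30449 + 2203\right) + \left(67 + 19\right)^{2} = -28246 + 86^{2} = -28246 + 7396 = -20850$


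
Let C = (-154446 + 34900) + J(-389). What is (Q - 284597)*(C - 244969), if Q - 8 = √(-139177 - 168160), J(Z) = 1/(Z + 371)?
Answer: 207473950291/2 - 6561271*I*√307337/18 ≈ 1.0374e+11 - 2.0208e+8*I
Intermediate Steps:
J(Z) = 1/(371 + Z)
C = -2151829/18 (C = (-154446 + 34900) + 1/(371 - 389) = -119546 + 1/(-18) = -119546 - 1/18 = -2151829/18 ≈ -1.1955e+5)
Q = 8 + I*√307337 (Q = 8 + √(-139177 - 168160) = 8 + √(-307337) = 8 + I*√307337 ≈ 8.0 + 554.38*I)
(Q - 284597)*(C - 244969) = ((8 + I*√307337) - 284597)*(-2151829/18 - 244969) = (-284589 + I*√307337)*(-6561271/18) = 207473950291/2 - 6561271*I*√307337/18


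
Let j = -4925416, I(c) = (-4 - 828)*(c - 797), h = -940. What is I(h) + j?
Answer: -3480232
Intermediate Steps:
I(c) = 663104 - 832*c (I(c) = -832*(-797 + c) = 663104 - 832*c)
I(h) + j = (663104 - 832*(-940)) - 4925416 = (663104 + 782080) - 4925416 = 1445184 - 4925416 = -3480232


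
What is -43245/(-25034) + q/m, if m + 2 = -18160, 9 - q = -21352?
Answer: 62666104/113666877 ≈ 0.55131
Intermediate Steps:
q = 21361 (q = 9 - 1*(-21352) = 9 + 21352 = 21361)
m = -18162 (m = -2 - 18160 = -18162)
-43245/(-25034) + q/m = -43245/(-25034) + 21361/(-18162) = -43245*(-1/25034) + 21361*(-1/18162) = 43245/25034 - 21361/18162 = 62666104/113666877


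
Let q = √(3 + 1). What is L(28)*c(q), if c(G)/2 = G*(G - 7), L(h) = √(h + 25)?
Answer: -20*√53 ≈ -145.60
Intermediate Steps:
L(h) = √(25 + h)
q = 2 (q = √4 = 2)
c(G) = 2*G*(-7 + G) (c(G) = 2*(G*(G - 7)) = 2*(G*(-7 + G)) = 2*G*(-7 + G))
L(28)*c(q) = √(25 + 28)*(2*2*(-7 + 2)) = √53*(2*2*(-5)) = √53*(-20) = -20*√53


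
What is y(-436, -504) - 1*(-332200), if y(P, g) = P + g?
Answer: 331260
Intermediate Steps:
y(-436, -504) - 1*(-332200) = (-436 - 504) - 1*(-332200) = -940 + 332200 = 331260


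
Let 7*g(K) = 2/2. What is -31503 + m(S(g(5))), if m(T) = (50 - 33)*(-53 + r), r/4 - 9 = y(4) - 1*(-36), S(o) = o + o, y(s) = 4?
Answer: -29072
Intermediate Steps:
g(K) = ⅐ (g(K) = (2/2)/7 = (2*(½))/7 = (⅐)*1 = ⅐)
S(o) = 2*o
r = 196 (r = 36 + 4*(4 - 1*(-36)) = 36 + 4*(4 + 36) = 36 + 4*40 = 36 + 160 = 196)
m(T) = 2431 (m(T) = (50 - 33)*(-53 + 196) = 17*143 = 2431)
-31503 + m(S(g(5))) = -31503 + 2431 = -29072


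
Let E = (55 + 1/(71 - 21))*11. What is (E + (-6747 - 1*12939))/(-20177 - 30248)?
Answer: 954039/2521250 ≈ 0.37840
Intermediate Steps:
E = 30261/50 (E = (55 + 1/50)*11 = (2751/50)*11 = 30261/50 ≈ 605.22)
(E + (-6747 - 1*12939))/(-20177 - 30248) = (30261/50 + (-6747 - 1*12939))/(-20177 - 30248) = (30261/50 + (-6747 - 12939))/(-50425) = (30261/50 - 19686)*(-1/50425) = -954039/50*(-1/50425) = 954039/2521250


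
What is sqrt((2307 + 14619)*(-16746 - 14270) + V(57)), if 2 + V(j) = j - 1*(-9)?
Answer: 4*I*sqrt(32811047) ≈ 22912.0*I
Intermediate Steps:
V(j) = 7 + j (V(j) = -2 + (j - 1*(-9)) = -2 + (j + 9) = -2 + (9 + j) = 7 + j)
sqrt((2307 + 14619)*(-16746 - 14270) + V(57)) = sqrt((2307 + 14619)*(-16746 - 14270) + (7 + 57)) = sqrt(16926*(-31016) + 64) = sqrt(-524976816 + 64) = sqrt(-524976752) = 4*I*sqrt(32811047)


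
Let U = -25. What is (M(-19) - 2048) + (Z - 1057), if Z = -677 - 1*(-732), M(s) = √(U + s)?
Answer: -3050 + 2*I*√11 ≈ -3050.0 + 6.6332*I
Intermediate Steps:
M(s) = √(-25 + s)
Z = 55 (Z = -677 + 732 = 55)
(M(-19) - 2048) + (Z - 1057) = (√(-25 - 19) - 2048) + (55 - 1057) = (√(-44) - 2048) - 1002 = (2*I*√11 - 2048) - 1002 = (-2048 + 2*I*√11) - 1002 = -3050 + 2*I*√11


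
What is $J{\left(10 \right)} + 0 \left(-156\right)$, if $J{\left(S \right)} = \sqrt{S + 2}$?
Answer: $2 \sqrt{3} \approx 3.4641$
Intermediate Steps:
$J{\left(S \right)} = \sqrt{2 + S}$
$J{\left(10 \right)} + 0 \left(-156\right) = \sqrt{2 + 10} + 0 \left(-156\right) = \sqrt{12} + 0 = 2 \sqrt{3} + 0 = 2 \sqrt{3}$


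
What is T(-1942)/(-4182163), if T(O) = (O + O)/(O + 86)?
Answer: -971/1940523632 ≈ -5.0038e-7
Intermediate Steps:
T(O) = 2*O/(86 + O) (T(O) = (2*O)/(86 + O) = 2*O/(86 + O))
T(-1942)/(-4182163) = (2*(-1942)/(86 - 1942))/(-4182163) = (2*(-1942)/(-1856))*(-1/4182163) = (2*(-1942)*(-1/1856))*(-1/4182163) = (971/464)*(-1/4182163) = -971/1940523632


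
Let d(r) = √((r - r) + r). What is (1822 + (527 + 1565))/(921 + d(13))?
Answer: 1802397/424114 - 1957*√13/424114 ≈ 4.2332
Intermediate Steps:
d(r) = √r (d(r) = √(0 + r) = √r)
(1822 + (527 + 1565))/(921 + d(13)) = (1822 + (527 + 1565))/(921 + √13) = (1822 + 2092)/(921 + √13) = 3914/(921 + √13)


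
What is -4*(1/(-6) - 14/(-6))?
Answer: -26/3 ≈ -8.6667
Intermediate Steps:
-4*(1/(-6) - 14/(-6)) = -4*(1*(-⅙) - 14*(-⅙)) = -4*(-⅙ + 7/3) = -4*13/6 = -26/3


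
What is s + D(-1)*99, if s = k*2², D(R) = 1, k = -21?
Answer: 15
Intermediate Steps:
s = -84 (s = -21*2² = -21*4 = -84)
s + D(-1)*99 = -84 + 1*99 = -84 + 99 = 15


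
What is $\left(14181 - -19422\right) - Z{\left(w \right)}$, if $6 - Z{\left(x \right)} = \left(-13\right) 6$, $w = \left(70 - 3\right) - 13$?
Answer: $33519$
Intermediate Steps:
$w = 54$ ($w = 67 - 13 = 54$)
$Z{\left(x \right)} = 84$ ($Z{\left(x \right)} = 6 - \left(-13\right) 6 = 6 - -78 = 6 + 78 = 84$)
$\left(14181 - -19422\right) - Z{\left(w \right)} = \left(14181 - -19422\right) - 84 = \left(14181 + 19422\right) - 84 = 33603 - 84 = 33519$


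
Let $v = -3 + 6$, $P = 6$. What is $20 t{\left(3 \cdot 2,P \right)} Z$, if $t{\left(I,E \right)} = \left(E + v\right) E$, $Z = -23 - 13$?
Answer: $-38880$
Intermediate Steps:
$Z = -36$
$v = 3$
$t{\left(I,E \right)} = E \left(3 + E\right)$ ($t{\left(I,E \right)} = \left(E + 3\right) E = \left(3 + E\right) E = E \left(3 + E\right)$)
$20 t{\left(3 \cdot 2,P \right)} Z = 20 \cdot 6 \left(3 + 6\right) \left(-36\right) = 20 \cdot 6 \cdot 9 \left(-36\right) = 20 \cdot 54 \left(-36\right) = 1080 \left(-36\right) = -38880$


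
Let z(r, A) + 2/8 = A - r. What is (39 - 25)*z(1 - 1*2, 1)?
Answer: 49/2 ≈ 24.500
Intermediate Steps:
z(r, A) = -¼ + A - r (z(r, A) = -¼ + (A - r) = -¼ + A - r)
(39 - 25)*z(1 - 1*2, 1) = (39 - 25)*(-¼ + 1 - (1 - 1*2)) = 14*(-¼ + 1 - (1 - 2)) = 14*(-¼ + 1 - 1*(-1)) = 14*(-¼ + 1 + 1) = 14*(7/4) = 49/2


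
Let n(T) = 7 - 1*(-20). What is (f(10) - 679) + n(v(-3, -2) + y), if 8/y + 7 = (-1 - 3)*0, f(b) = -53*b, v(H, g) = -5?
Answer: -1182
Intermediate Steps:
y = -8/7 (y = 8/(-7 + (-1 - 3)*0) = 8/(-7 - 4*0) = 8/(-7 + 0) = 8/(-7) = 8*(-⅐) = -8/7 ≈ -1.1429)
n(T) = 27 (n(T) = 7 + 20 = 27)
(f(10) - 679) + n(v(-3, -2) + y) = (-53*10 - 679) + 27 = (-530 - 679) + 27 = -1209 + 27 = -1182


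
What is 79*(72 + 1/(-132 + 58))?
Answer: 420833/74 ≈ 5686.9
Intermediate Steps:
79*(72 + 1/(-132 + 58)) = 79*(72 + 1/(-74)) = 79*(72 - 1/74) = 79*(5327/74) = 420833/74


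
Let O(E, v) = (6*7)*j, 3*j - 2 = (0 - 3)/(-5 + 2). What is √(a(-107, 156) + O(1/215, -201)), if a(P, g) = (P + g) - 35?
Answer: 2*√14 ≈ 7.4833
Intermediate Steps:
j = 1 (j = ⅔ + ((0 - 3)/(-5 + 2))/3 = ⅔ + (-3/(-3))/3 = ⅔ + (-3*(-⅓))/3 = ⅔ + (⅓)*1 = ⅔ + ⅓ = 1)
a(P, g) = -35 + P + g
O(E, v) = 42 (O(E, v) = (6*7)*1 = 42*1 = 42)
√(a(-107, 156) + O(1/215, -201)) = √((-35 - 107 + 156) + 42) = √(14 + 42) = √56 = 2*√14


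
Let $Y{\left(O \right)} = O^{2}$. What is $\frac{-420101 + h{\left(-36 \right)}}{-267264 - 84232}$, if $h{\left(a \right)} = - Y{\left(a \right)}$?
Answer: $\frac{421397}{351496} \approx 1.1989$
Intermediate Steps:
$h{\left(a \right)} = - a^{2}$
$\frac{-420101 + h{\left(-36 \right)}}{-267264 - 84232} = \frac{-420101 - \left(-36\right)^{2}}{-267264 - 84232} = \frac{-420101 - 1296}{-351496} = \left(-420101 - 1296\right) \left(- \frac{1}{351496}\right) = \left(-421397\right) \left(- \frac{1}{351496}\right) = \frac{421397}{351496}$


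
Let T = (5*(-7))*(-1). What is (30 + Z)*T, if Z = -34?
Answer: -140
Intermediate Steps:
T = 35 (T = -35*(-1) = 35)
(30 + Z)*T = (30 - 34)*35 = -4*35 = -140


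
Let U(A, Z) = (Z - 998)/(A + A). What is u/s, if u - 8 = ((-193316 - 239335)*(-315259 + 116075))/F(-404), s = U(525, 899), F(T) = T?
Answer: 7540500935800/3333 ≈ 2.2624e+9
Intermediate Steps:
U(A, Z) = (-998 + Z)/(2*A) (U(A, Z) = (-998 + Z)/((2*A)) = (-998 + Z)*(1/(2*A)) = (-998 + Z)/(2*A))
s = -33/350 (s = (½)*(-998 + 899)/525 = (½)*(1/525)*(-99) = -33/350 ≈ -0.094286)
u = -21544288388/101 (u = 8 + ((-193316 - 239335)*(-315259 + 116075))/(-404) = 8 - 432651*(-199184)*(-1/404) = 8 + 86177156784*(-1/404) = 8 - 21544289196/101 = -21544288388/101 ≈ -2.1331e+8)
u/s = -21544288388/(101*(-33/350)) = -21544288388/101*(-350/33) = 7540500935800/3333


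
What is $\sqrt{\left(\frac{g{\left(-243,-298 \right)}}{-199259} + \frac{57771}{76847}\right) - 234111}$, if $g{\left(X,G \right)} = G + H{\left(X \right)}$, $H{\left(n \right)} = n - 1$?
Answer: $\frac{8 i \sqrt{857689661438012031910730}}{15312456373} \approx 483.85 i$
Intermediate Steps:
$H{\left(n \right)} = -1 + n$ ($H{\left(n \right)} = n - 1 = -1 + n$)
$g{\left(X,G \right)} = -1 + G + X$ ($g{\left(X,G \right)} = G + \left(-1 + X\right) = -1 + G + X$)
$\sqrt{\left(\frac{g{\left(-243,-298 \right)}}{-199259} + \frac{57771}{76847}\right) - 234111} = \sqrt{\left(\frac{-1 - 298 - 243}{-199259} + \frac{57771}{76847}\right) - 234111} = \sqrt{\left(\left(-542\right) \left(- \frac{1}{199259}\right) + 57771 \cdot \frac{1}{76847}\right) - 234111} = \sqrt{\left(\frac{542}{199259} + \frac{57771}{76847}\right) - 234111} = \sqrt{\frac{11553042763}{15312456373} - 234111} = \sqrt{- \frac{3584802920896640}{15312456373}} = \frac{8 i \sqrt{857689661438012031910730}}{15312456373}$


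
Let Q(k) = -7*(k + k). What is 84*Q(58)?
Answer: -68208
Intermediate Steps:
Q(k) = -14*k
84*Q(58) = 84*(-14*58) = 84*(-812) = -68208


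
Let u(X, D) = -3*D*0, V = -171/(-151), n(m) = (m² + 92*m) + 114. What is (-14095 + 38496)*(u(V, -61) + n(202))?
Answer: 1451908302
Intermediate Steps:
n(m) = 114 + m² + 92*m
V = 171/151 (V = -171*(-1/151) = 171/151 ≈ 1.1325)
u(X, D) = 0
(-14095 + 38496)*(u(V, -61) + n(202)) = (-14095 + 38496)*(0 + (114 + 202² + 92*202)) = 24401*(0 + (114 + 40804 + 18584)) = 24401*(0 + 59502) = 24401*59502 = 1451908302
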